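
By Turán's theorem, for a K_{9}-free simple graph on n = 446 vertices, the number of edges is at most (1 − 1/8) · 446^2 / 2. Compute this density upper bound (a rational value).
Turán density bound = (7/8) · 446^2/2 = 348103/4 ≈ 87025.75

Turán's theorem: ex(n, K_{r+1}) is achieved by the complete r-partite Turán graph T(n, r) with parts as balanced as possible, and is at most (1 − 1/r) · n^2/2. For r = 8, n = 446: the density bound is (7/8) · 198916/2 = 348103/4 ≈ 87025.75. The integer-valued extremum is e(T(446, 8)) = 87025, which is strictly less than the density bound 348103/4 since 8 ∤ 446 (the parts of T(446, 8) cannot all be equal).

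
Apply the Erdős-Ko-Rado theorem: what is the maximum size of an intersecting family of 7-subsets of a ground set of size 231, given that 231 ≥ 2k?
max |F| = C(230, 6) = 192522939225

Erdős-Ko-Rado (1961): when n ≥ 2k, max |F| = C(n−1, k−1). The bound is attained by the star {A : i ∈ A} for any fixed i ∈ [n]. Here C(231−1, 7−1) = C(230, 6) = 192522939225.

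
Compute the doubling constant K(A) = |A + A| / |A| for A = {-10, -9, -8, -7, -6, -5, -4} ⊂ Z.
K = |A + A| / |A| = 13/7

Enumerate A + A = {a + b : a, b ∈ A}. With |A| = 7, there are |A|^2 = 49 ordered sum pairs; collecting distinct values, A + A = {-20, -19, -18, -17, -16, -15, -14, -13, -12, -11, -10, -9, -8}, so |A + A| = 13. Thus K = 13/7. Here |A + A| = 2|A| − 1 = 13, the minimum possible — so K = 13/7 is minimal, which holds iff A is an arithmetic progression.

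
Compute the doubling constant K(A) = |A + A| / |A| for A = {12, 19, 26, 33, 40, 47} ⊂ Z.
K = |A + A| / |A| = 11/6

Enumerate A + A = {a + b : a, b ∈ A}. With |A| = 6, there are |A|^2 = 36 ordered sum pairs; collecting distinct values, A + A = {24, 31, 38, 45, 52, 59, 66, 73, 80, 87, 94}, so |A + A| = 11. Thus K = 11/6. Here |A + A| = 2|A| − 1 = 11, the minimum possible — so K = 11/6 is minimal, which holds iff A is an arithmetic progression.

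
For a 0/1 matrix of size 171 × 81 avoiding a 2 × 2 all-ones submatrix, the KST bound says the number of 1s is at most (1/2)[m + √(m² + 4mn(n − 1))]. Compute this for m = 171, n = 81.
z(171, 81; 2, 2) ≤ (1/2)[171 + √(171² + 4·171·81·80)] = (1/2)[171 + √4461561] = 1141.6204

Kővári–Sós–Turán: let r_1, ..., r_171 be the row sums and z = Σ r_i the total number of 1s. Each pair of columns can share at most one row with both entries 1 (else a 2×2 all-ones block appears), so Σ_i C(r_i, 2) ≤ C(81, 2) = 3240. By convexity Σ_i C(r_i, 2) ≥ 171·C(z/171, 2) = z(z − 171)/(2·171), giving z² − 171z − 171·81·80 ≤ 0 and hence z ≤ (1/2)[171 + √(29241 + 4·1108080)] = (1/2)[171 + √4461561] ≈ (1/2)(171 + 2112.2408) = 1141.6204.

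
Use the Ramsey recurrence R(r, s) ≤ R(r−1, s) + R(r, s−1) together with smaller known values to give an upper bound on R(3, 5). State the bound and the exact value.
R(3, 5) ≤ R(2, 5) + R(3, 4) = 5 + 9 = 14; exact value R(3, 5) = 14.

The Erdős–Szekeres recurrence R(r, s) ≤ R(r−1, s) + R(r, s−1) applied to (r, s) = (3, 5) gives
  R(3, 5) ≤ R(2, 5) + R(3, 4) = 5 + 9 = 14.
(Recall R(2, k) = k and R is symmetric.) Here the recurrence bound is tight: a matching lower-bound construction on K_{13} shows R(3, 5) > 13, so R(3, 5) = 14 exactly.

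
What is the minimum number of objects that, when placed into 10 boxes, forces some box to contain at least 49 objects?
n = (49 − 1)·10 + 1 = 481

By the generalised pigeonhole principle, to guarantee some box contains ≥ r objects we need more than (r − 1) · k objects total. Threshold: n = (r − 1) · k + 1. With r = 49 and k = 10: n = 48 · 10 + 1 = 480 + 1 = 481. For n = 480 = 48 · 10, we can put exactly 48 objects in every box, avoiding 49 in any single one — so 481 is tight.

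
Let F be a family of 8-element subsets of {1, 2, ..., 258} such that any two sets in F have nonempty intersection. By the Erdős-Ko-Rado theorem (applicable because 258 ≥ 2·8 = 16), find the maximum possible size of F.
max |F| = C(257, 7) = 13530418594176

The Erdős-Ko-Rado theorem states: for n ≥ 2k, an intersecting family of k-subsets of an n-element set has size at most C(n − 1, k − 1), with equality for 'star' families {A ⊆ [n] : |A| = k, i ∈ A} (fix an element i). For n = 258, k = 8: C(257, 7) = 13530418594176.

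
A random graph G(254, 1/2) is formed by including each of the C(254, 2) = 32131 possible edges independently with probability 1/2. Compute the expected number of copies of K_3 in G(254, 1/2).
E[# K_3] = C(254, 3) · (1/2)^C(3, 2) = 2699004 / 2^3 = 674751/2 = 337375.5

For each 3-subset S of vertices (there are C(254, 3) = 2699004 such S), let X_S = 1 if S induces a K_3 (all C(3, 2) = 3 edges present). Then P(X_S = 1) = (1/2)^3 = 1/8. By linearity of expectation, E[# K_3] = C(254, 3) · (1/2)^3 = 2699004 / 8 = 674751/2 = 337375.5.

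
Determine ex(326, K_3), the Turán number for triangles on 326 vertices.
ex(326, K_3) = ⌊326^2/4⌋ = 26569

Mantel (1907): a triangle-free graph on n vertices has at most ⌊n^2/4⌋ edges, with equality for the complete bipartite graph K_{⌊n/2⌋, ⌈n/2⌉}. For n = 326: ⌊326^2/4⌋ = ⌊106276/4⌋ = 26569. The extremal graph is K_{163, 163}, which has 163·163 = 26569 edges.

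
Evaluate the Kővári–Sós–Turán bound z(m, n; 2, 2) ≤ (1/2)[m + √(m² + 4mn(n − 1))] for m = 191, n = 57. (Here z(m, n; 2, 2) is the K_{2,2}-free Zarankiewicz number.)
z(191, 57; 2, 2) ≤ (1/2)[191 + √(191² + 4·191·57·56)] = (1/2)[191 + √2475169] = 882.1335

Kővári–Sós–Turán: let r_1, ..., r_191 be the row sums and z = Σ r_i the total number of 1s. Each pair of columns can share at most one row with both entries 1 (else a 2×2 all-ones block appears), so Σ_i C(r_i, 2) ≤ C(57, 2) = 1596. By convexity Σ_i C(r_i, 2) ≥ 191·C(z/191, 2) = z(z − 191)/(2·191), giving z² − 191z − 191·57·56 ≤ 0 and hence z ≤ (1/2)[191 + √(36481 + 4·609672)] = (1/2)[191 + √2475169] ≈ (1/2)(191 + 1573.267) = 882.1335.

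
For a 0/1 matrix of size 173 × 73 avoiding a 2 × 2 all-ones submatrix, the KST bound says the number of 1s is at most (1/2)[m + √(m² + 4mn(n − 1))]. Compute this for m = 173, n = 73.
z(173, 73; 2, 2) ≤ (1/2)[173 + √(173² + 4·173·73·72)] = (1/2)[173 + √3667081] = 1043.9812

Kővári–Sós–Turán: let r_1, ..., r_173 be the row sums and z = Σ r_i the total number of 1s. Each pair of columns can share at most one row with both entries 1 (else a 2×2 all-ones block appears), so Σ_i C(r_i, 2) ≤ C(73, 2) = 2628. By convexity Σ_i C(r_i, 2) ≥ 173·C(z/173, 2) = z(z − 173)/(2·173), giving z² − 173z − 173·73·72 ≤ 0 and hence z ≤ (1/2)[173 + √(29929 + 4·909288)] = (1/2)[173 + √3667081] ≈ (1/2)(173 + 1914.9624) = 1043.9812.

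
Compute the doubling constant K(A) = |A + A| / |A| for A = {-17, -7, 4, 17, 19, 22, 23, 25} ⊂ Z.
K = |A + A| / |A| = 33/8

Enumerate A + A = {a + b : a, b ∈ A}. With |A| = 8, there are |A|^2 = 64 ordered sum pairs; collecting distinct values, A + A = {-34, -24, -14, -13, -3, 0, 2, 5, 6, 8, 10, 12, 15, 16, 18, 21, 23, 26, 27, 29, 34, 36, 38, 39, 40, 41, 42, 44, 45, 46, 47, 48, 50}, so |A + A| = 33. Thus K = 33/8. For comparison, the minimum possible |A + A| over all 8-element sets is 2·8 − 1 = 15 (so min K = 15/8), attained only by arithmetic progressions.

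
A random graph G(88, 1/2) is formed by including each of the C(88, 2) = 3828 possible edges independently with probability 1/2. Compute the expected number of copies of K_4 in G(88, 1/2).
E[# K_4] = C(88, 4) · (1/2)^C(4, 2) = 2331890 / 2^6 = 1165945/32 = 36435.78125

For each 4-subset S of vertices (there are C(88, 4) = 2331890 such S), let X_S = 1 if S induces a K_4 (all C(4, 2) = 6 edges present). Then P(X_S = 1) = (1/2)^6 = 1/64. By linearity of expectation, E[# K_4] = C(88, 4) · (1/2)^6 = 2331890 / 64 = 1165945/32 = 36435.78125.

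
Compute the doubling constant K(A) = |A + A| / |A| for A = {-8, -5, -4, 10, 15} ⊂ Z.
K = |A + A| / |A| = 15/5 = 3

Enumerate A + A = {a + b : a, b ∈ A}. With |A| = 5, there are |A|^2 = 25 ordered sum pairs; collecting distinct values, A + A = {-16, -13, -12, -10, -9, -8, 2, 5, 6, 7, 10, 11, 20, 25, 30}, so |A + A| = 15. Thus K = 15/5 = 3. For comparison, the minimum possible |A + A| over all 5-element sets is 2·5 − 1 = 9 (so min K = 9/5), attained only by arithmetic progressions.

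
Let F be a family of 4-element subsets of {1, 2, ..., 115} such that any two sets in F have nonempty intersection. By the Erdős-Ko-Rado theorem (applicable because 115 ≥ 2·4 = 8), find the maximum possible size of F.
max |F| = C(114, 3) = 240464

Erdős-Ko-Rado (1961): when n ≥ 2k, max |F| = C(n−1, k−1). The bound is attained by the star {A : i ∈ A} for any fixed i ∈ [n]. Here C(115−1, 4−1) = C(114, 3) = 240464.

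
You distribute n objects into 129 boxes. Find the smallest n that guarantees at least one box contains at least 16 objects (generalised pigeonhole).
n = (16 − 1)·129 + 1 = 1936

By the generalised pigeonhole principle, to guarantee some box contains ≥ r objects we need more than (r − 1) · k objects total. Threshold: n = (r − 1) · k + 1. With r = 16 and k = 129: n = 15 · 129 + 1 = 1935 + 1 = 1936. For n = 1935 = 15 · 129, we can put exactly 15 objects in every box, avoiding 16 in any single one — so 1936 is tight.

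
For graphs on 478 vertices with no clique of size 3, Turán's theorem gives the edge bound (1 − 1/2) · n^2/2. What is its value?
Turán density bound = (1/2) · 478^2/2 = 57121

Turán's theorem: ex(n, K_{r+1}) is achieved by the complete r-partite Turán graph T(n, r) with parts as balanced as possible, and is at most (1 − 1/r) · n^2/2. For r = 2, n = 478: the density bound is (1/2) · 228484/2 = 57121. Since 2 ∣ 478, the Turán graph T(478, 2) has parts of equal size 239, and its edge count e(T(478, 2)) = 57121 attains the density bound exactly.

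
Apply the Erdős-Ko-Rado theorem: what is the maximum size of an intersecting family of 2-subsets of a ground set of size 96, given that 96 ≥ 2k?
max |F| = C(95, 1) = 95

The Erdős-Ko-Rado theorem states: for n ≥ 2k, an intersecting family of k-subsets of an n-element set has size at most C(n − 1, k − 1), with equality for 'star' families {A ⊆ [n] : |A| = k, i ∈ A} (fix an element i). For n = 96, k = 2: C(95, 1) = 95.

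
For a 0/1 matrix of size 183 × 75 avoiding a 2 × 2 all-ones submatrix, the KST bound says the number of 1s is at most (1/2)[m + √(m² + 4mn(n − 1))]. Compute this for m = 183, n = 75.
z(183, 75; 2, 2) ≤ (1/2)[183 + √(183² + 4·183·75·74)] = (1/2)[183 + √4096089] = 1103.4398

Kővári–Sós–Turán: let r_1, ..., r_183 be the row sums and z = Σ r_i the total number of 1s. Each pair of columns can share at most one row with both entries 1 (else a 2×2 all-ones block appears), so Σ_i C(r_i, 2) ≤ C(75, 2) = 2775. By convexity Σ_i C(r_i, 2) ≥ 183·C(z/183, 2) = z(z − 183)/(2·183), giving z² − 183z − 183·75·74 ≤ 0 and hence z ≤ (1/2)[183 + √(33489 + 4·1015650)] = (1/2)[183 + √4096089] ≈ (1/2)(183 + 2023.8797) = 1103.4398.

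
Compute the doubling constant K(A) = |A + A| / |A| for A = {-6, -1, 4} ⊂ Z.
K = |A + A| / |A| = 5/3

Enumerate A + A = {a + b : a, b ∈ A}. With |A| = 3, there are |A|^2 = 9 ordered sum pairs; collecting distinct values, A + A = {-12, -7, -2, 3, 8}, so |A + A| = 5. Thus K = 5/3. Here |A + A| = 2|A| − 1 = 5, the minimum possible — so K = 5/3 is minimal, which holds iff A is an arithmetic progression.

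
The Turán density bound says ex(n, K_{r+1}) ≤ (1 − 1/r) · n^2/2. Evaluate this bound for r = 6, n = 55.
Turán density bound = (5/6) · 55^2/2 = 15125/12 ≈ 1260.4167

Turán's theorem: ex(n, K_{r+1}) is achieved by the complete r-partite Turán graph T(n, r) with parts as balanced as possible, and is at most (1 − 1/r) · n^2/2. For r = 6, n = 55: the density bound is (5/6) · 3025/2 = 15125/12 ≈ 1260.4167. The integer-valued extremum is e(T(55, 6)) = 1260, which is strictly less than the density bound 15125/12 since 6 ∤ 55 (the parts of T(55, 6) cannot all be equal).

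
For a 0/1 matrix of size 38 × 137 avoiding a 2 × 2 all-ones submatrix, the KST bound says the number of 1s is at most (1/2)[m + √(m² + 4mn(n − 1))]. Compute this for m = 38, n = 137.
z(38, 137; 2, 2) ≤ (1/2)[38 + √(38² + 4·38·137·136)] = (1/2)[38 + √2833508] = 860.6514

Kővári–Sós–Turán: let r_1, ..., r_38 be the row sums and z = Σ r_i the total number of 1s. Each pair of columns can share at most one row with both entries 1 (else a 2×2 all-ones block appears), so Σ_i C(r_i, 2) ≤ C(137, 2) = 9316. By convexity Σ_i C(r_i, 2) ≥ 38·C(z/38, 2) = z(z − 38)/(2·38), giving z² − 38z − 38·137·136 ≤ 0 and hence z ≤ (1/2)[38 + √(1444 + 4·708016)] = (1/2)[38 + √2833508] ≈ (1/2)(38 + 1683.3027) = 860.6514.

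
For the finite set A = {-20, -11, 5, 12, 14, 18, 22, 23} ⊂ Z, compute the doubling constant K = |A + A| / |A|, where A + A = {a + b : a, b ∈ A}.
K = |A + A| / |A| = 32/8 = 4

Enumerate A + A = {a + b : a, b ∈ A}. With |A| = 8, there are |A|^2 = 64 ordered sum pairs; collecting distinct values, A + A = {-40, -31, -22, -15, -8, -6, -2, 1, 2, 3, 7, 10, 11, 12, 17, 19, 23, 24, 26, 27, 28, 30, 32, 34, 35, 36, 37, 40, 41, 44, 45, 46}, so |A + A| = 32. Thus K = 32/8 = 4. For comparison, the minimum possible |A + A| over all 8-element sets is 2·8 − 1 = 15 (so min K = 15/8), attained only by arithmetic progressions.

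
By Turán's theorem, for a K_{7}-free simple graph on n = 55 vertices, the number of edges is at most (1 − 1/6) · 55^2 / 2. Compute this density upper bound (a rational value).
Turán density bound = (5/6) · 55^2/2 = 15125/12 ≈ 1260.4167

Turán's theorem: ex(n, K_{r+1}) is achieved by the complete r-partite Turán graph T(n, r) with parts as balanced as possible, and is at most (1 − 1/r) · n^2/2. For r = 6, n = 55: the density bound is (5/6) · 3025/2 = 15125/12 ≈ 1260.4167. The integer-valued extremum is e(T(55, 6)) = 1260, which is strictly less than the density bound 15125/12 since 6 ∤ 55 (the parts of T(55, 6) cannot all be equal).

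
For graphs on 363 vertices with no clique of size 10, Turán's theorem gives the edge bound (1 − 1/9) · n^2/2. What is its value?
Turán density bound = (8/9) · 363^2/2 = 58564

Turán's theorem: ex(n, K_{r+1}) is achieved by the complete r-partite Turán graph T(n, r) with parts as balanced as possible, and is at most (1 − 1/r) · n^2/2. For r = 9, n = 363: the density bound is (8/9) · 131769/2 = 58564. The integer-valued extremum is e(T(363, 9)) = 58563, which is strictly less than the density bound 58564 since 9 ∤ 363 (the parts of T(363, 9) cannot all be equal).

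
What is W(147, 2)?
W(147, 2) = 147 + 1 = 148

A 2-term AP is any pair of integers, so a monochromatic 2-AP exists iff some colour is used at least twice. With 147 colours, the colouring i ↦ i on {1, ..., 147} uses each colour once, avoiding any monochromatic pair, so W(147, 2) > 147. For {1, ..., 148}, pigeonhole forces two integers of the same colour, which form a monochromatic 2-AP. Hence W(147, 2) = 148.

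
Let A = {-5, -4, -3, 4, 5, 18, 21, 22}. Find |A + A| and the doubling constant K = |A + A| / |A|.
K = |A + A| / |A| = 30/8 = 15/4

Enumerate A + A = {a + b : a, b ∈ A}. With |A| = 8, there are |A|^2 = 64 ordered sum pairs; collecting distinct values, A + A = {-10, -9, -8, -7, -6, -1, 0, 1, 2, 8, 9, 10, 13, 14, 15, 16, 17, 18, 19, 22, 23, 25, 26, 27, 36, 39, 40, 42, 43, 44}, so |A + A| = 30. Thus K = 30/8 = 15/4. For comparison, the minimum possible |A + A| over all 8-element sets is 2·8 − 1 = 15 (so min K = 15/8), attained only by arithmetic progressions.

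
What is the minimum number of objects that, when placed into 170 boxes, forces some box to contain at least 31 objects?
n = (31 − 1)·170 + 1 = 5101

By the generalised pigeonhole principle, to guarantee some box contains ≥ r objects we need more than (r − 1) · k objects total. Threshold: n = (r − 1) · k + 1. With r = 31 and k = 170: n = 30 · 170 + 1 = 5100 + 1 = 5101. For n = 5100 = 30 · 170, we can put exactly 30 objects in every box, avoiding 31 in any single one — so 5101 is tight.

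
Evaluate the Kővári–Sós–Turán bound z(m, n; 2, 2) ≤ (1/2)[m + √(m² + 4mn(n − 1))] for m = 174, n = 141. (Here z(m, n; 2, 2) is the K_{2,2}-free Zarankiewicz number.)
z(174, 141; 2, 2) ≤ (1/2)[174 + √(174² + 4·174·141·140)] = (1/2)[174 + √13769316] = 1942.3514

Kővári–Sós–Turán: let r_1, ..., r_174 be the row sums and z = Σ r_i the total number of 1s. Each pair of columns can share at most one row with both entries 1 (else a 2×2 all-ones block appears), so Σ_i C(r_i, 2) ≤ C(141, 2) = 9870. By convexity Σ_i C(r_i, 2) ≥ 174·C(z/174, 2) = z(z − 174)/(2·174), giving z² − 174z − 174·141·140 ≤ 0 and hence z ≤ (1/2)[174 + √(30276 + 4·3434760)] = (1/2)[174 + √13769316] ≈ (1/2)(174 + 3710.7029) = 1942.3514.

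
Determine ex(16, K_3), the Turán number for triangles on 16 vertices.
ex(16, K_3) = ⌊16^2/4⌋ = 64

Mantel (1907): a triangle-free graph on n vertices has at most ⌊n^2/4⌋ edges, with equality for the complete bipartite graph K_{⌊n/2⌋, ⌈n/2⌉}. For n = 16: ⌊16^2/4⌋ = ⌊256/4⌋ = 64. The extremal graph is K_{8, 8}, which has 8·8 = 64 edges.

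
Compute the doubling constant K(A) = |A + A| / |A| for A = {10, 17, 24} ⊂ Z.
K = |A + A| / |A| = 5/3

Enumerate A + A = {a + b : a, b ∈ A}. With |A| = 3, there are |A|^2 = 9 ordered sum pairs; collecting distinct values, A + A = {20, 27, 34, 41, 48}, so |A + A| = 5. Thus K = 5/3. Here |A + A| = 2|A| − 1 = 5, the minimum possible — so K = 5/3 is minimal, which holds iff A is an arithmetic progression.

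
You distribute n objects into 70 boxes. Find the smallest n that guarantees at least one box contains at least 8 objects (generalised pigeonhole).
n = (8 − 1)·70 + 1 = 491

By the generalised pigeonhole principle, to guarantee some box contains ≥ r objects we need more than (r − 1) · k objects total. Threshold: n = (r − 1) · k + 1. With r = 8 and k = 70: n = 7 · 70 + 1 = 490 + 1 = 491. For n = 490 = 7 · 70, we can put exactly 7 objects in every box, avoiding 8 in any single one — so 491 is tight.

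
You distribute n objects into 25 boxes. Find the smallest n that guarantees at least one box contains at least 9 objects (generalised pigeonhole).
n = (9 − 1)·25 + 1 = 201

By the generalised pigeonhole principle, to guarantee some box contains ≥ r objects we need more than (r − 1) · k objects total. Threshold: n = (r − 1) · k + 1. With r = 9 and k = 25: n = 8 · 25 + 1 = 200 + 1 = 201. For n = 200 = 8 · 25, we can put exactly 8 objects in every box, avoiding 9 in any single one — so 201 is tight.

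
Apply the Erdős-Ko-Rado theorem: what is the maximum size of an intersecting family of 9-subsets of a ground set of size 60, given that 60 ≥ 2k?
max |F| = C(59, 8) = 2217471399

Erdős-Ko-Rado (1961): when n ≥ 2k, max |F| = C(n−1, k−1). The bound is attained by the star {A : i ∈ A} for any fixed i ∈ [n]. Here C(60−1, 9−1) = C(59, 8) = 2217471399.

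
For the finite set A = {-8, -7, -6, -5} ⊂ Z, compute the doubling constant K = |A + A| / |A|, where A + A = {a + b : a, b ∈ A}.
K = |A + A| / |A| = 7/4

Enumerate A + A = {a + b : a, b ∈ A}. With |A| = 4, there are |A|^2 = 16 ordered sum pairs; collecting distinct values, A + A = {-16, -15, -14, -13, -12, -11, -10}, so |A + A| = 7. Thus K = 7/4. Here |A + A| = 2|A| − 1 = 7, the minimum possible — so K = 7/4 is minimal, which holds iff A is an arithmetic progression.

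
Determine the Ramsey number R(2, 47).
R(2, 47) = 47

R(2, k) = k for all k ≥ 2: in a 2-colouring of K_k, either some edge is red (a red K_2) or all edges are blue (a blue K_k). And K_{46} coloured all-blue has no blue K_47, so R(2, 47) > 46. Hence R(2, 47) = 47.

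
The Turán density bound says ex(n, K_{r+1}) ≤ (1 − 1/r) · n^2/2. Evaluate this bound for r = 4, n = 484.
Turán density bound = (3/4) · 484^2/2 = 87846

Turán's theorem: ex(n, K_{r+1}) is achieved by the complete r-partite Turán graph T(n, r) with parts as balanced as possible, and is at most (1 − 1/r) · n^2/2. For r = 4, n = 484: the density bound is (3/4) · 234256/2 = 87846. Since 4 ∣ 484, the Turán graph T(484, 4) has parts of equal size 121, and its edge count e(T(484, 4)) = 87846 attains the density bound exactly.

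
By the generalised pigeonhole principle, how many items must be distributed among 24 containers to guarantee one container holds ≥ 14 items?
n = (14 − 1)·24 + 1 = 313

By the generalised pigeonhole principle, to guarantee some box contains ≥ r objects we need more than (r − 1) · k objects total. Threshold: n = (r − 1) · k + 1. With r = 14 and k = 24: n = 13 · 24 + 1 = 312 + 1 = 313. For n = 312 = 13 · 24, we can put exactly 13 objects in every box, avoiding 14 in any single one — so 313 is tight.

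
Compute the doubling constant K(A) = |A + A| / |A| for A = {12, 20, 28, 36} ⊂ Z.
K = |A + A| / |A| = 7/4

Enumerate A + A = {a + b : a, b ∈ A}. With |A| = 4, there are |A|^2 = 16 ordered sum pairs; collecting distinct values, A + A = {24, 32, 40, 48, 56, 64, 72}, so |A + A| = 7. Thus K = 7/4. Here |A + A| = 2|A| − 1 = 7, the minimum possible — so K = 7/4 is minimal, which holds iff A is an arithmetic progression.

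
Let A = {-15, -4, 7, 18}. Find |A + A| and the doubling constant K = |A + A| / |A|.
K = |A + A| / |A| = 7/4

Enumerate A + A = {a + b : a, b ∈ A}. With |A| = 4, there are |A|^2 = 16 ordered sum pairs; collecting distinct values, A + A = {-30, -19, -8, 3, 14, 25, 36}, so |A + A| = 7. Thus K = 7/4. Here |A + A| = 2|A| − 1 = 7, the minimum possible — so K = 7/4 is minimal, which holds iff A is an arithmetic progression.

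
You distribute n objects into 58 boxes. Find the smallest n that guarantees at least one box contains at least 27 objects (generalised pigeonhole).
n = (27 − 1)·58 + 1 = 1509

By the generalised pigeonhole principle, to guarantee some box contains ≥ r objects we need more than (r − 1) · k objects total. Threshold: n = (r − 1) · k + 1. With r = 27 and k = 58: n = 26 · 58 + 1 = 1508 + 1 = 1509. For n = 1508 = 26 · 58, we can put exactly 26 objects in every box, avoiding 27 in any single one — so 1509 is tight.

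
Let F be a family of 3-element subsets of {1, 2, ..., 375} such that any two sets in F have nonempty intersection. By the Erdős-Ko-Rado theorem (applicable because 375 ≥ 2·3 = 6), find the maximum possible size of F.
max |F| = C(374, 2) = 69751

The Erdős-Ko-Rado theorem states: for n ≥ 2k, an intersecting family of k-subsets of an n-element set has size at most C(n − 1, k − 1), with equality for 'star' families {A ⊆ [n] : |A| = k, i ∈ A} (fix an element i). For n = 375, k = 3: C(374, 2) = 69751.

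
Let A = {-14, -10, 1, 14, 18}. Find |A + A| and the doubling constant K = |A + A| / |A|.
K = |A + A| / |A| = 14/5

Enumerate A + A = {a + b : a, b ∈ A}. With |A| = 5, there are |A|^2 = 25 ordered sum pairs; collecting distinct values, A + A = {-28, -24, -20, -13, -9, 0, 2, 4, 8, 15, 19, 28, 32, 36}, so |A + A| = 14. Thus K = 14/5. For comparison, the minimum possible |A + A| over all 5-element sets is 2·5 − 1 = 9 (so min K = 9/5), attained only by arithmetic progressions.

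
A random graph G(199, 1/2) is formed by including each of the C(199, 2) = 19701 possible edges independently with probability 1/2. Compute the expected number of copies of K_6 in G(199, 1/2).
E[# K_6] = C(199, 6) · (1/2)^C(6, 2) = 79936367511 / 2^15 ≈ 2439464.340546

For each 6-subset S of vertices (there are C(199, 6) = 79936367511 such S), let X_S = 1 if S induces a K_6 (all C(6, 2) = 15 edges present). Then P(X_S = 1) = (1/2)^15 = 1/32768. By linearity of expectation, E[# K_6] = C(199, 6) · (1/2)^15 = 79936367511 / 32768 ≈ 2439464.340546.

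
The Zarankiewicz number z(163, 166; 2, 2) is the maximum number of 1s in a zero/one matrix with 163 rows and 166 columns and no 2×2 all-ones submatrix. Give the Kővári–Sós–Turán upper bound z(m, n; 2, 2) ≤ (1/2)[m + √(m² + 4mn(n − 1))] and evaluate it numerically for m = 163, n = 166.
z(163, 166; 2, 2) ≤ (1/2)[163 + √(163² + 4·163·166·165)] = (1/2)[163 + √17884849] = 2196.0241

Kővári–Sós–Turán: let r_1, ..., r_163 be the row sums and z = Σ r_i the total number of 1s. Each pair of columns can share at most one row with both entries 1 (else a 2×2 all-ones block appears), so Σ_i C(r_i, 2) ≤ C(166, 2) = 13695. By convexity Σ_i C(r_i, 2) ≥ 163·C(z/163, 2) = z(z − 163)/(2·163), giving z² − 163z − 163·166·165 ≤ 0 and hence z ≤ (1/2)[163 + √(26569 + 4·4464570)] = (1/2)[163 + √17884849] ≈ (1/2)(163 + 4229.0482) = 2196.0241.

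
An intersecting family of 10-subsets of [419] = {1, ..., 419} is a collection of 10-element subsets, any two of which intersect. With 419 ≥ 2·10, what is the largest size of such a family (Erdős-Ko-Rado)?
max |F| = C(418, 9) = 984382804293580120

Erdős-Ko-Rado (1961): when n ≥ 2k, max |F| = C(n−1, k−1). The bound is attained by the star {A : i ∈ A} for any fixed i ∈ [n]. Here C(419−1, 10−1) = C(418, 9) = 984382804293580120.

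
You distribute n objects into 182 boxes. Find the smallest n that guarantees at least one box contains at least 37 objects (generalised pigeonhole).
n = (37 − 1)·182 + 1 = 6553

By the generalised pigeonhole principle, to guarantee some box contains ≥ r objects we need more than (r − 1) · k objects total. Threshold: n = (r − 1) · k + 1. With r = 37 and k = 182: n = 36 · 182 + 1 = 6552 + 1 = 6553. For n = 6552 = 36 · 182, we can put exactly 36 objects in every box, avoiding 37 in any single one — so 6553 is tight.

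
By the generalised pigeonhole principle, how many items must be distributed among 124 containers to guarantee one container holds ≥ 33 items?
n = (33 − 1)·124 + 1 = 3969

By the generalised pigeonhole principle, to guarantee some box contains ≥ r objects we need more than (r − 1) · k objects total. Threshold: n = (r − 1) · k + 1. With r = 33 and k = 124: n = 32 · 124 + 1 = 3968 + 1 = 3969. For n = 3968 = 32 · 124, we can put exactly 32 objects in every box, avoiding 33 in any single one — so 3969 is tight.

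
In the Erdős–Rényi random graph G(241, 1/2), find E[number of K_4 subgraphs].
E[# K_4] = C(241, 4) · (1/2)^C(4, 2) = 137085620 / 2^6 = 34271405/16 = 2141962.8125

For each 4-subset S of vertices (there are C(241, 4) = 137085620 such S), let X_S = 1 if S induces a K_4 (all C(4, 2) = 6 edges present). Then P(X_S = 1) = (1/2)^6 = 1/64. By linearity of expectation, E[# K_4] = C(241, 4) · (1/2)^6 = 137085620 / 64 = 34271405/16 = 2141962.8125.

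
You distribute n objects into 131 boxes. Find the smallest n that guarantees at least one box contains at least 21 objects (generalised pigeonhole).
n = (21 − 1)·131 + 1 = 2621

By the generalised pigeonhole principle, to guarantee some box contains ≥ r objects we need more than (r − 1) · k objects total. Threshold: n = (r − 1) · k + 1. With r = 21 and k = 131: n = 20 · 131 + 1 = 2620 + 1 = 2621. For n = 2620 = 20 · 131, we can put exactly 20 objects in every box, avoiding 21 in any single one — so 2621 is tight.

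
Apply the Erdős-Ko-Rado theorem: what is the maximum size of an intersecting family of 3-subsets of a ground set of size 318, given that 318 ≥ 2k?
max |F| = C(317, 2) = 50086

Erdős-Ko-Rado (1961): when n ≥ 2k, max |F| = C(n−1, k−1). The bound is attained by the star {A : i ∈ A} for any fixed i ∈ [n]. Here C(318−1, 3−1) = C(317, 2) = 50086.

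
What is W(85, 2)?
W(85, 2) = 85 + 1 = 86

A 2-term AP is any pair of integers, so a monochromatic 2-AP exists iff some colour is used at least twice. With 85 colours, the colouring i ↦ i on {1, ..., 85} uses each colour once, avoiding any monochromatic pair, so W(85, 2) > 85. For {1, ..., 86}, pigeonhole forces two integers of the same colour, which form a monochromatic 2-AP. Hence W(85, 2) = 86.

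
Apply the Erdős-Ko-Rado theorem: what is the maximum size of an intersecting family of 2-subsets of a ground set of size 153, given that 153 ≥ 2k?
max |F| = C(152, 1) = 152

Erdős-Ko-Rado (1961): when n ≥ 2k, max |F| = C(n−1, k−1). The bound is attained by the star {A : i ∈ A} for any fixed i ∈ [n]. Here C(153−1, 2−1) = C(152, 1) = 152.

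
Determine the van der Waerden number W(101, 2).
W(101, 2) = 101 + 1 = 102

A 2-term AP is any pair of integers, so a monochromatic 2-AP exists iff some colour is used at least twice. With 101 colours, the colouring i ↦ i on {1, ..., 101} uses each colour once, avoiding any monochromatic pair, so W(101, 2) > 101. For {1, ..., 102}, pigeonhole forces two integers of the same colour, which form a monochromatic 2-AP. Hence W(101, 2) = 102.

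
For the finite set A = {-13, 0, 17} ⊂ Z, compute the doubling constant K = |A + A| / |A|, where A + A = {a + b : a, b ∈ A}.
K = |A + A| / |A| = 6/3 = 2

Enumerate A + A = {a + b : a, b ∈ A}. With |A| = 3, there are |A|^2 = 9 ordered sum pairs; collecting distinct values, A + A = {-26, -13, 0, 4, 17, 34}, so |A + A| = 6. Thus K = 6/3 = 2. For comparison, the minimum possible |A + A| over all 3-element sets is 2·3 − 1 = 5 (so min K = 5/3), attained only by arithmetic progressions.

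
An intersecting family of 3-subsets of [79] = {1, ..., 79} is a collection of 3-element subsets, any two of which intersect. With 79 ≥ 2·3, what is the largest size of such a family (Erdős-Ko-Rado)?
max |F| = C(78, 2) = 3003

The Erdős-Ko-Rado theorem states: for n ≥ 2k, an intersecting family of k-subsets of an n-element set has size at most C(n − 1, k − 1), with equality for 'star' families {A ⊆ [n] : |A| = k, i ∈ A} (fix an element i). For n = 79, k = 3: C(78, 2) = 3003.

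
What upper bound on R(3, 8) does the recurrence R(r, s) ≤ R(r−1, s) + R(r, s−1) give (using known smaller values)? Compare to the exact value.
R(3, 8) ≤ R(2, 8) + R(3, 7) = 8 + 23 = 31; exact value R(3, 8) = 28.

The Erdős–Szekeres recurrence R(r, s) ≤ R(r−1, s) + R(r, s−1) applied to (r, s) = (3, 8) gives
  R(3, 8) ≤ R(2, 8) + R(3, 7) = 8 + 23 = 31.
(Recall R(2, k) = k and R is symmetric.) The recurrence is not tight here (it gives 31, but the exact value is R(3, 8) = 28); the tight upper bound requires a sharper argument than the simple recurrence, combined with a lower-bound construction on K_{27}.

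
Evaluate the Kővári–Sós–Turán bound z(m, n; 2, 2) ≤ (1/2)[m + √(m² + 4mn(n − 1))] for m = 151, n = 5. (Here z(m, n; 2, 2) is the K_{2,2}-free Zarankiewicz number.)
z(151, 5; 2, 2) ≤ (1/2)[151 + √(151² + 4·151·5·4)] = (1/2)[151 + √34881] = 168.8823

Kővári–Sós–Turán: let r_1, ..., r_151 be the row sums and z = Σ r_i the total number of 1s. Each pair of columns can share at most one row with both entries 1 (else a 2×2 all-ones block appears), so Σ_i C(r_i, 2) ≤ C(5, 2) = 10. By convexity Σ_i C(r_i, 2) ≥ 151·C(z/151, 2) = z(z − 151)/(2·151), giving z² − 151z − 151·5·4 ≤ 0 and hence z ≤ (1/2)[151 + √(22801 + 4·3020)] = (1/2)[151 + √34881] ≈ (1/2)(151 + 186.7646) = 168.8823.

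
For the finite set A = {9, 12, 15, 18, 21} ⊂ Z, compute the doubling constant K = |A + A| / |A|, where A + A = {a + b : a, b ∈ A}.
K = |A + A| / |A| = 9/5

Enumerate A + A = {a + b : a, b ∈ A}. With |A| = 5, there are |A|^2 = 25 ordered sum pairs; collecting distinct values, A + A = {18, 21, 24, 27, 30, 33, 36, 39, 42}, so |A + A| = 9. Thus K = 9/5. Here |A + A| = 2|A| − 1 = 9, the minimum possible — so K = 9/5 is minimal, which holds iff A is an arithmetic progression.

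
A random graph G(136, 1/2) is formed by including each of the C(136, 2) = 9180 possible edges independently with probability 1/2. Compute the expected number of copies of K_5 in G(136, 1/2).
E[# K_5] = C(136, 5) · (1/2)^C(5, 2) = 359933112 / 2^10 = 44991639/128 = 351497.1796875

For each 5-subset S of vertices (there are C(136, 5) = 359933112 such S), let X_S = 1 if S induces a K_5 (all C(5, 2) = 10 edges present). Then P(X_S = 1) = (1/2)^10 = 1/1024. By linearity of expectation, E[# K_5] = C(136, 5) · (1/2)^10 = 359933112 / 1024 = 44991639/128 = 351497.1796875.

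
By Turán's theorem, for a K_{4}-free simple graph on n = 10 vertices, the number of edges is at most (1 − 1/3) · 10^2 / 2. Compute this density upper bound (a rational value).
Turán density bound = (2/3) · 10^2/2 = 100/3 ≈ 33.3333

Turán's theorem: ex(n, K_{r+1}) is achieved by the complete r-partite Turán graph T(n, r) with parts as balanced as possible, and is at most (1 − 1/r) · n^2/2. For r = 3, n = 10: the density bound is (2/3) · 100/2 = 100/3 ≈ 33.3333. The integer-valued extremum is e(T(10, 3)) = 33, which is strictly less than the density bound 100/3 since 3 ∤ 10 (the parts of T(10, 3) cannot all be equal).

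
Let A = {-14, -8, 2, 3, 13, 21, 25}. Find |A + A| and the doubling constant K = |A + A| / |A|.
K = |A + A| / |A| = 27/7

Enumerate A + A = {a + b : a, b ∈ A}. With |A| = 7, there are |A|^2 = 49 ordered sum pairs; collecting distinct values, A + A = {-28, -22, -16, -12, -11, -6, -5, -1, 4, 5, 6, 7, 11, 13, 15, 16, 17, 23, 24, 26, 27, 28, 34, 38, 42, 46, 50}, so |A + A| = 27. Thus K = 27/7. For comparison, the minimum possible |A + A| over all 7-element sets is 2·7 − 1 = 13 (so min K = 13/7), attained only by arithmetic progressions.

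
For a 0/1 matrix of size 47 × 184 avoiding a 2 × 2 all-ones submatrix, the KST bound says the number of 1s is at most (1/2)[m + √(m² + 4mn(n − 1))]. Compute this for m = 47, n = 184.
z(47, 184; 2, 2) ≤ (1/2)[47 + √(47² + 4·47·184·183)] = (1/2)[47 + √6332545] = 1281.7274

Kővári–Sós–Turán: let r_1, ..., r_47 be the row sums and z = Σ r_i the total number of 1s. Each pair of columns can share at most one row with both entries 1 (else a 2×2 all-ones block appears), so Σ_i C(r_i, 2) ≤ C(184, 2) = 16836. By convexity Σ_i C(r_i, 2) ≥ 47·C(z/47, 2) = z(z − 47)/(2·47), giving z² − 47z − 47·184·183 ≤ 0 and hence z ≤ (1/2)[47 + √(2209 + 4·1582584)] = (1/2)[47 + √6332545] ≈ (1/2)(47 + 2516.4548) = 1281.7274.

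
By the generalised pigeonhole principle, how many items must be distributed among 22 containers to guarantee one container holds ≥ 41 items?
n = (41 − 1)·22 + 1 = 881

By the generalised pigeonhole principle, to guarantee some box contains ≥ r objects we need more than (r − 1) · k objects total. Threshold: n = (r − 1) · k + 1. With r = 41 and k = 22: n = 40 · 22 + 1 = 880 + 1 = 881. For n = 880 = 40 · 22, we can put exactly 40 objects in every box, avoiding 41 in any single one — so 881 is tight.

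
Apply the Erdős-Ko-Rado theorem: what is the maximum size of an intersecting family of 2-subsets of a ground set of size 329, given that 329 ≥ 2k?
max |F| = C(328, 1) = 328

The Erdős-Ko-Rado theorem states: for n ≥ 2k, an intersecting family of k-subsets of an n-element set has size at most C(n − 1, k − 1), with equality for 'star' families {A ⊆ [n] : |A| = k, i ∈ A} (fix an element i). For n = 329, k = 2: C(328, 1) = 328.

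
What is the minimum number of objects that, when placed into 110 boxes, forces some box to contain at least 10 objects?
n = (10 − 1)·110 + 1 = 991

By the generalised pigeonhole principle, to guarantee some box contains ≥ r objects we need more than (r − 1) · k objects total. Threshold: n = (r − 1) · k + 1. With r = 10 and k = 110: n = 9 · 110 + 1 = 990 + 1 = 991. For n = 990 = 9 · 110, we can put exactly 9 objects in every box, avoiding 10 in any single one — so 991 is tight.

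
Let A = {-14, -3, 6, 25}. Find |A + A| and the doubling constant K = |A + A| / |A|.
K = |A + A| / |A| = 10/4 = 5/2

Enumerate A + A = {a + b : a, b ∈ A}. With |A| = 4, there are |A|^2 = 16 ordered sum pairs; collecting distinct values, A + A = {-28, -17, -8, -6, 3, 11, 12, 22, 31, 50}, so |A + A| = 10. Thus K = 10/4 = 5/2. For comparison, the minimum possible |A + A| over all 4-element sets is 2·4 − 1 = 7 (so min K = 7/4), attained only by arithmetic progressions.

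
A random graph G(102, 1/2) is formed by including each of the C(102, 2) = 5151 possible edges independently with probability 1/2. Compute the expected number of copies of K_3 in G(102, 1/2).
E[# K_3] = C(102, 3) · (1/2)^C(3, 2) = 171700 / 2^3 = 42925/2 = 21462.5

For each 3-subset S of vertices (there are C(102, 3) = 171700 such S), let X_S = 1 if S induces a K_3 (all C(3, 2) = 3 edges present). Then P(X_S = 1) = (1/2)^3 = 1/8. By linearity of expectation, E[# K_3] = C(102, 3) · (1/2)^3 = 171700 / 8 = 42925/2 = 21462.5.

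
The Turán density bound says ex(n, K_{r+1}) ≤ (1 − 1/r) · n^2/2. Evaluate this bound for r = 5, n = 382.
Turán density bound = (4/5) · 382^2/2 = 291848/5 ≈ 58369.6

Turán's theorem: ex(n, K_{r+1}) is achieved by the complete r-partite Turán graph T(n, r) with parts as balanced as possible, and is at most (1 − 1/r) · n^2/2. For r = 5, n = 382: the density bound is (4/5) · 145924/2 = 291848/5 ≈ 58369.6. The integer-valued extremum is e(T(382, 5)) = 58369, which is strictly less than the density bound 291848/5 since 5 ∤ 382 (the parts of T(382, 5) cannot all be equal).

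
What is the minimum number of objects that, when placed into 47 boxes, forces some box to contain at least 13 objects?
n = (13 − 1)·47 + 1 = 565

By the generalised pigeonhole principle, to guarantee some box contains ≥ r objects we need more than (r − 1) · k objects total. Threshold: n = (r − 1) · k + 1. With r = 13 and k = 47: n = 12 · 47 + 1 = 564 + 1 = 565. For n = 564 = 12 · 47, we can put exactly 12 objects in every box, avoiding 13 in any single one — so 565 is tight.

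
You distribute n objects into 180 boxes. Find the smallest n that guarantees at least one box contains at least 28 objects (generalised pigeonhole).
n = (28 − 1)·180 + 1 = 4861

By the generalised pigeonhole principle, to guarantee some box contains ≥ r objects we need more than (r − 1) · k objects total. Threshold: n = (r − 1) · k + 1. With r = 28 and k = 180: n = 27 · 180 + 1 = 4860 + 1 = 4861. For n = 4860 = 27 · 180, we can put exactly 27 objects in every box, avoiding 28 in any single one — so 4861 is tight.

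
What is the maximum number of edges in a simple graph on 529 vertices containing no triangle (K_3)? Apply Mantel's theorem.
ex(529, K_3) = ⌊529^2/4⌋ = 69960

Mantel (1907): a triangle-free graph on n vertices has at most ⌊n^2/4⌋ edges, with equality for the complete bipartite graph K_{⌊n/2⌋, ⌈n/2⌉}. For n = 529: ⌊529^2/4⌋ = ⌊279841/4⌋ = 69960. The extremal graph is K_{264, 265}, which has 264·265 = 69960 edges.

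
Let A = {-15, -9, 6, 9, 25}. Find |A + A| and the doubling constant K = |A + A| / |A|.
K = |A + A| / |A| = 15/5 = 3

Enumerate A + A = {a + b : a, b ∈ A}. With |A| = 5, there are |A|^2 = 25 ordered sum pairs; collecting distinct values, A + A = {-30, -24, -18, -9, -6, -3, 0, 10, 12, 15, 16, 18, 31, 34, 50}, so |A + A| = 15. Thus K = 15/5 = 3. For comparison, the minimum possible |A + A| over all 5-element sets is 2·5 − 1 = 9 (so min K = 9/5), attained only by arithmetic progressions.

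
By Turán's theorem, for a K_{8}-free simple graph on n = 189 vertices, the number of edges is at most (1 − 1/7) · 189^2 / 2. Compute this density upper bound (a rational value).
Turán density bound = (6/7) · 189^2/2 = 15309

Turán's theorem: ex(n, K_{r+1}) is achieved by the complete r-partite Turán graph T(n, r) with parts as balanced as possible, and is at most (1 − 1/r) · n^2/2. For r = 7, n = 189: the density bound is (6/7) · 35721/2 = 15309. Since 7 ∣ 189, the Turán graph T(189, 7) has parts of equal size 27, and its edge count e(T(189, 7)) = 15309 attains the density bound exactly.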